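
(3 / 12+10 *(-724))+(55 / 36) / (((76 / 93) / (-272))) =-1766603 / 228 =-7748.26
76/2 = 38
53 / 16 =3.31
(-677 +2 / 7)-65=-741.71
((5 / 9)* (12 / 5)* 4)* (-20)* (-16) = 5120 / 3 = 1706.67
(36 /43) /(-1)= -36 /43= -0.84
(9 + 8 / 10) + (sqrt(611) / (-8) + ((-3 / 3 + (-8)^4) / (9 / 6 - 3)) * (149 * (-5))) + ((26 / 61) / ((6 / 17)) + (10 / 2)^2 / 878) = 2033857.95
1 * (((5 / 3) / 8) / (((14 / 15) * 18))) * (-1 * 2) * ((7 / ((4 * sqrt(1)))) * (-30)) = 125 / 96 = 1.30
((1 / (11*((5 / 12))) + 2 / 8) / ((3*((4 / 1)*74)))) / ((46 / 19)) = 1957 / 8986560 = 0.00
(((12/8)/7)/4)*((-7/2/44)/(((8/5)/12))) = -45/1408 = -0.03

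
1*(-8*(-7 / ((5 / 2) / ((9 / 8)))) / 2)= 63 / 5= 12.60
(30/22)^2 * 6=1350/121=11.16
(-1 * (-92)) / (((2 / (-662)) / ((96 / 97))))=-2923392 / 97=-30138.06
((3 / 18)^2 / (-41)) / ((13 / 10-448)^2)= -25 / 7363058841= -0.00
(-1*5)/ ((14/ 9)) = -3.21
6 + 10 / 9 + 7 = 127 / 9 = 14.11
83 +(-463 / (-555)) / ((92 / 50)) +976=1059.45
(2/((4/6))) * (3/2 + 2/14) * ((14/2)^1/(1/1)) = 34.50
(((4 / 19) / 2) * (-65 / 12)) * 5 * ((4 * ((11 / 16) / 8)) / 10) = -715 / 7296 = -0.10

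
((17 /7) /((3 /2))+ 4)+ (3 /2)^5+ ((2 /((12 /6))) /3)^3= 13.25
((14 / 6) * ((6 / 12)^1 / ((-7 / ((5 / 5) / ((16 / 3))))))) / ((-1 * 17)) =0.00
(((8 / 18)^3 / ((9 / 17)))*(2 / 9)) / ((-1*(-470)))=1088 / 13876515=0.00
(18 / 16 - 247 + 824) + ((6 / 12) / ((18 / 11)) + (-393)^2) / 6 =2842525 / 108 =26319.68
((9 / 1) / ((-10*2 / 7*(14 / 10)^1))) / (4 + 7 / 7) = -9 / 20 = -0.45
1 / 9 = 0.11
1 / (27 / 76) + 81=2263 / 27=83.81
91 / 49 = 13 / 7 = 1.86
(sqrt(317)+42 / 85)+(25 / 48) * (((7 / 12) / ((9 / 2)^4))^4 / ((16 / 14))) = 18911924047493318996 / 38274132000734775855+sqrt(317) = 18.30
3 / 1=3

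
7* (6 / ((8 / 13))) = 273 / 4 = 68.25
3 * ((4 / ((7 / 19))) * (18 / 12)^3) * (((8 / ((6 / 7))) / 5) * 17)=3488.40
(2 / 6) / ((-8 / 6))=-1 / 4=-0.25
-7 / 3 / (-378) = 1 / 162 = 0.01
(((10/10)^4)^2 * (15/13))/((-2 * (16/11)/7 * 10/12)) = -693/208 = -3.33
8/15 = 0.53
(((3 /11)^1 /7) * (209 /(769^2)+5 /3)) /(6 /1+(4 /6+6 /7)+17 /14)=17744592 /2387324357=0.01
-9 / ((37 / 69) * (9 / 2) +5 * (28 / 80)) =-828 / 383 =-2.16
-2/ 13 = -0.15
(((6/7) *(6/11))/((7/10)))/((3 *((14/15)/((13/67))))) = 11700/252791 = 0.05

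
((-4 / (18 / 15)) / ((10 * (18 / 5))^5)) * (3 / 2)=-5 / 60466176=-0.00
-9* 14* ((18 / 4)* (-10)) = 5670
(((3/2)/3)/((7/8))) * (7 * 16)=64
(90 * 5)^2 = 202500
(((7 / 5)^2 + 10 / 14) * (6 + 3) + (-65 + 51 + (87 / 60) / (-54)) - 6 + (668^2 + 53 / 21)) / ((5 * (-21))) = -16867515377 / 3969000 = -4249.81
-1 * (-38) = 38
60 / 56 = 15 / 14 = 1.07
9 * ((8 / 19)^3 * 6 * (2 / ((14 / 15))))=414720 / 48013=8.64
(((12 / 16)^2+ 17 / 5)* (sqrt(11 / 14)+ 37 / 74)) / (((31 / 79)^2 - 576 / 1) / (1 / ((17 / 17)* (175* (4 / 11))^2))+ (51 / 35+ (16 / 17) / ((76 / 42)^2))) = -0.00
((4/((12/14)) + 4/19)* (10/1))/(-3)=-2780/171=-16.26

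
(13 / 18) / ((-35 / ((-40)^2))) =-2080 / 63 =-33.02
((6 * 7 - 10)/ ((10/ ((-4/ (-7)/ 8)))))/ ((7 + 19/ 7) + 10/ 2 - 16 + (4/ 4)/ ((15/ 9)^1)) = -1/ 3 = -0.33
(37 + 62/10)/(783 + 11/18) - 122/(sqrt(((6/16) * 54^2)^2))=-8705044/154238175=-0.06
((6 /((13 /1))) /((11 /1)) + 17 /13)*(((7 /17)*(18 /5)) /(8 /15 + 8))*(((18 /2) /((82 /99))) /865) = 2954637 /1003233920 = 0.00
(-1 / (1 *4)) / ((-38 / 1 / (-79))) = -79 / 152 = -0.52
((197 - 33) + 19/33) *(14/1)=76034/33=2304.06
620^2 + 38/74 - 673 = 14197918/37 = 383727.51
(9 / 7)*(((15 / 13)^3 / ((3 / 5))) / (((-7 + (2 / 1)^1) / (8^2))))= -648000 / 15379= -42.14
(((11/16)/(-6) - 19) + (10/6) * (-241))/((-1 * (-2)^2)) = 105.20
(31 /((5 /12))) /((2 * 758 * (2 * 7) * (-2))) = -93 /53060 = -0.00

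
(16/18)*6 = 16/3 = 5.33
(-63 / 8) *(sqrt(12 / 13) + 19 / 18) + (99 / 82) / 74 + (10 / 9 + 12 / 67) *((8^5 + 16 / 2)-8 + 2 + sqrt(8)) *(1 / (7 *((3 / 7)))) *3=-63 *sqrt(39) / 52 + 1556 *sqrt(2) / 603 + 618694673225 / 14636016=42268.15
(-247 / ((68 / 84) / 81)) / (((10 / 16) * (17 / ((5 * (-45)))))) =151252920 / 289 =523366.51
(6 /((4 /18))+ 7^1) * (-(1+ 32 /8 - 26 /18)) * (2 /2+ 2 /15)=-18496 /135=-137.01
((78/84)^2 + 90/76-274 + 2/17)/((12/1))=-17209387/759696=-22.65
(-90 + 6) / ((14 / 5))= -30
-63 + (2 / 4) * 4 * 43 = 23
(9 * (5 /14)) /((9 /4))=10 /7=1.43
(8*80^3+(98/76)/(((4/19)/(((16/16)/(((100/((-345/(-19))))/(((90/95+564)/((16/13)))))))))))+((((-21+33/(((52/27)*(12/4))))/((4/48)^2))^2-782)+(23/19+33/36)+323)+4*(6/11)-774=23043851922530687/2577020160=8942053.42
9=9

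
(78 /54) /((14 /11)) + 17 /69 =1.38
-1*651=-651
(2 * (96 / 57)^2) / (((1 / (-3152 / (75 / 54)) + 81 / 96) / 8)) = 464781312 / 8636203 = 53.82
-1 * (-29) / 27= 29 / 27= 1.07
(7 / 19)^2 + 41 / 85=18966 / 30685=0.62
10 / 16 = 5 / 8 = 0.62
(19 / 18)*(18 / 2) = 19 / 2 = 9.50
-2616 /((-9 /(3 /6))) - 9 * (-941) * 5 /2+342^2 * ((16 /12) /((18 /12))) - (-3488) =772643 /6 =128773.83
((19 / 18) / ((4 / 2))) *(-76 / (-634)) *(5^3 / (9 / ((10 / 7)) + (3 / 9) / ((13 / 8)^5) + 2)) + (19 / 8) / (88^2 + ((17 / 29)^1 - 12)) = 150333997429492637 / 158287252670486520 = 0.95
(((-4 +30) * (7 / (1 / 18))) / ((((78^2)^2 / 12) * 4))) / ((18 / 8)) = 7 / 59319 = 0.00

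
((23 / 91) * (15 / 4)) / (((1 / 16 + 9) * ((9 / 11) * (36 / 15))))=0.05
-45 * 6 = -270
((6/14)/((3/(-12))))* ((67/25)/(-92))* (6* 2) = 2412/4025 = 0.60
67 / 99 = 0.68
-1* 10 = -10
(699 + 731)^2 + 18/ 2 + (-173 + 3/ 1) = 2044739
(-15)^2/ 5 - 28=17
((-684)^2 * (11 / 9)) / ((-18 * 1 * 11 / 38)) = -109744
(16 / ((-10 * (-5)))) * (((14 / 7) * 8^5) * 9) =4718592 / 25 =188743.68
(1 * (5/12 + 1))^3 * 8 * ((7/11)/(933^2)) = 34391/2068281864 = 0.00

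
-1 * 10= -10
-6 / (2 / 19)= -57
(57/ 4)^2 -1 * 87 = 1857/ 16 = 116.06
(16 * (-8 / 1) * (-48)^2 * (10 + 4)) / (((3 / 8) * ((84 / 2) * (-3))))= 262144 / 3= 87381.33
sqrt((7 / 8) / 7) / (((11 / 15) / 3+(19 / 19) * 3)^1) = 45 * sqrt(2) / 584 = 0.11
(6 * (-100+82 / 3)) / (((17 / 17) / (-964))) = 420304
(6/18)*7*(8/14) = 4/3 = 1.33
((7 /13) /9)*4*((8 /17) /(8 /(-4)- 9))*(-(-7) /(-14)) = 112 /21879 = 0.01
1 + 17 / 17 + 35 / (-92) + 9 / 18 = 195 / 92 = 2.12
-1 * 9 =-9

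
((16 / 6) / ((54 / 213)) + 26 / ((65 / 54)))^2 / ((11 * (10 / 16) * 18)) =75203584 / 9021375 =8.34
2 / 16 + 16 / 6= 67 / 24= 2.79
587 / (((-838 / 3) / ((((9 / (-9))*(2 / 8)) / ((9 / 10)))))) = 2935 / 5028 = 0.58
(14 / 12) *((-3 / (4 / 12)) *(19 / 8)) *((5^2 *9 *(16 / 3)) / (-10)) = 2992.50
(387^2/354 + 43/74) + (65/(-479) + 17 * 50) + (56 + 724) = 2147279291/1045657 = 2053.52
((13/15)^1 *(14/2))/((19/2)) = 182/285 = 0.64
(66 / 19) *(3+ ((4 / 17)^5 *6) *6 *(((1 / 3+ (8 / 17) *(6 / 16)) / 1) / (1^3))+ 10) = 45.20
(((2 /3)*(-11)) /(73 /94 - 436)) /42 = 1034 /2577393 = 0.00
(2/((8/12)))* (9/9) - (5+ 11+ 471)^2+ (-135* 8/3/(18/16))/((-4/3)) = -236926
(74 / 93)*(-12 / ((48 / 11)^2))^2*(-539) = -291985463 / 1714176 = -170.34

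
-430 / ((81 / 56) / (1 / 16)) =-1505 / 81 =-18.58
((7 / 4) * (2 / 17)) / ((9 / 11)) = 77 / 306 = 0.25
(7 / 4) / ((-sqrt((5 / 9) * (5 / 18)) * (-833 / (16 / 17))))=36 * sqrt(2) / 10115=0.01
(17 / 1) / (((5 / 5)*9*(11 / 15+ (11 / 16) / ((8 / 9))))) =10880 / 8679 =1.25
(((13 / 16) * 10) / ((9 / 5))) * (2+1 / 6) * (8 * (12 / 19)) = 8450 / 171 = 49.42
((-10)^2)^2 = 10000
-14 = -14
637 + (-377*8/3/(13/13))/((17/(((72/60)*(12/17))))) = 848081/1445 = 586.91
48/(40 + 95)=16/45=0.36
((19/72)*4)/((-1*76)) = -1/72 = -0.01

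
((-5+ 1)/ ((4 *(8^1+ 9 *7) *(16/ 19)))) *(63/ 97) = -1197/ 110192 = -0.01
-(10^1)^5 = -100000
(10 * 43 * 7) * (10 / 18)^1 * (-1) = -15050 / 9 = -1672.22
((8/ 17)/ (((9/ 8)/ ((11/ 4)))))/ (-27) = -176/ 4131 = -0.04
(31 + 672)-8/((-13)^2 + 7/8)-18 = 930851/1359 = 684.95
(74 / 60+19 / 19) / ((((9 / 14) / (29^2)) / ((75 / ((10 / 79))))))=31159891 / 18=1731105.06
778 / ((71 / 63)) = 49014 / 71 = 690.34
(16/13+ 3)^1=55/13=4.23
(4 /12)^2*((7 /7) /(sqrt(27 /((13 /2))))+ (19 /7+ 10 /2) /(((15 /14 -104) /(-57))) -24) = -9476 /4323+ sqrt(78) /162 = -2.14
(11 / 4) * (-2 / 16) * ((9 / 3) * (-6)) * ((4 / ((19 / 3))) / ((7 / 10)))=1485 / 266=5.58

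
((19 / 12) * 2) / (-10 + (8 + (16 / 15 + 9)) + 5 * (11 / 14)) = 665 / 2519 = 0.26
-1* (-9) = 9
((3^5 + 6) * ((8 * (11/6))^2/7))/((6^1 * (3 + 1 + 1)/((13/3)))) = 1044472/945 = 1105.26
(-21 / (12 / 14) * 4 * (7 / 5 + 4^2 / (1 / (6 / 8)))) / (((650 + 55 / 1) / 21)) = -45962 / 1175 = -39.12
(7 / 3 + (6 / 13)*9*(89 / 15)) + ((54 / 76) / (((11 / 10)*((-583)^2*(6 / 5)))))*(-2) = 373724566186 / 13852176195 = 26.98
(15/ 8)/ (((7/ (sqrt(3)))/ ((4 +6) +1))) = 165 * sqrt(3)/ 56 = 5.10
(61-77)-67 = -83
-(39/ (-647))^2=-1521/ 418609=-0.00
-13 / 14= -0.93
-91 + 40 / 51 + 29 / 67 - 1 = -90.78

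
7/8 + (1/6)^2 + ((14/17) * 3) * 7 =22273/1224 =18.20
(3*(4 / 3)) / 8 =1 / 2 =0.50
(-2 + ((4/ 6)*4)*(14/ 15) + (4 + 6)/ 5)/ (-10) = -56/ 225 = -0.25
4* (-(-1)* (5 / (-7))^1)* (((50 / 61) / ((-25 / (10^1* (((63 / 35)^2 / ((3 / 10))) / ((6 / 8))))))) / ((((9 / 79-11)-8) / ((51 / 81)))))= -0.45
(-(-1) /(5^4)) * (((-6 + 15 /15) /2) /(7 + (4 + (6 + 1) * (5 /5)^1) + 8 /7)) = -7 /33500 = -0.00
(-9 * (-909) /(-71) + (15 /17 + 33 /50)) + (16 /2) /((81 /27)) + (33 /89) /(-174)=-25938911671 /233645025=-111.02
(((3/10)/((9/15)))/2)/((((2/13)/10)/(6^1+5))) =715/4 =178.75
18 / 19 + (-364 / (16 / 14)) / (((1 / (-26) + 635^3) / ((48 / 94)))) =1877341760506 / 1981639853619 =0.95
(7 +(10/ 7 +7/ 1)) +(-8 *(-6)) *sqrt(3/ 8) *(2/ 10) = 12 *sqrt(6)/ 5 +108/ 7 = 21.31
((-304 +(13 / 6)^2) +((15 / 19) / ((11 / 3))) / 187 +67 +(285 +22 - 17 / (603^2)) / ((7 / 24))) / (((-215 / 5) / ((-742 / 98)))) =5766208355638715 / 39923240883372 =144.43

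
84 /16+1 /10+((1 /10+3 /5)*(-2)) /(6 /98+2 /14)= -151 /100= -1.51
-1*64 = -64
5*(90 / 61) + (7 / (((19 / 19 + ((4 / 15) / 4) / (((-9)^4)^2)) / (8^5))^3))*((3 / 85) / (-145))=-118493078190416361950264578422743547870 / 1976563685683928842918169773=-59949031265.04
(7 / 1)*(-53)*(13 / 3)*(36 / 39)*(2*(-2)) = 5936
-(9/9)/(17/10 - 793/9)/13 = 0.00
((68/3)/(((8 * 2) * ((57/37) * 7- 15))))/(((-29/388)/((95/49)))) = 5796235/665028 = 8.72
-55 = -55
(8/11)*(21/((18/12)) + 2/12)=340/33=10.30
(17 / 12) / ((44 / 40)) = 1.29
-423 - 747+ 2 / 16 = -9359 / 8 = -1169.88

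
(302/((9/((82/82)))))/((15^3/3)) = 302/10125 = 0.03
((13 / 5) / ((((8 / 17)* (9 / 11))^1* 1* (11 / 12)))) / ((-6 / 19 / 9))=-4199 / 20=-209.95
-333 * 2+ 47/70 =-665.33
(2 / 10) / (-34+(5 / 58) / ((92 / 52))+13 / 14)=-4669 / 770915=-0.01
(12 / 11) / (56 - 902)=-2 / 1551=-0.00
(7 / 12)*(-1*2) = -7 / 6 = -1.17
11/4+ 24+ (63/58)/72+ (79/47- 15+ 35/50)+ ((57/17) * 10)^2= 35872870697/31512560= 1138.37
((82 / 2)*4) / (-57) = -164 / 57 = -2.88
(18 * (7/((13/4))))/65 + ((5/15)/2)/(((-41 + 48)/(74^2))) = 2324194/17745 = 130.98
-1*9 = -9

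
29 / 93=0.31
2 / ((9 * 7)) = 2 / 63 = 0.03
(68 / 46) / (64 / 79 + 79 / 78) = 209508 / 258359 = 0.81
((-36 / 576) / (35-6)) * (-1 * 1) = 1 / 464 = 0.00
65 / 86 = 0.76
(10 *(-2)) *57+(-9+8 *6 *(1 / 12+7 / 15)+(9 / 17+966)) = -13266 / 85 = -156.07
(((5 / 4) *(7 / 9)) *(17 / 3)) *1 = 595 / 108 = 5.51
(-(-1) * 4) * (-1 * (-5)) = 20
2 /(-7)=-0.29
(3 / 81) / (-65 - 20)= -1 / 2295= -0.00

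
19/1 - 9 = 10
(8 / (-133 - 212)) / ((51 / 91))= -728 / 17595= -0.04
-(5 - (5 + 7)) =7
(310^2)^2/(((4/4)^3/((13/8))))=15007216250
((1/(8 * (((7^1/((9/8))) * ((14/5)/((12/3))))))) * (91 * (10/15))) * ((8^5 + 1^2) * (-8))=-6389955/14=-456425.36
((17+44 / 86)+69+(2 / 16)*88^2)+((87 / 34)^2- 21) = 51699263 / 49708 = 1040.06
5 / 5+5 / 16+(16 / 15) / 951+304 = 69684781 / 228240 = 305.31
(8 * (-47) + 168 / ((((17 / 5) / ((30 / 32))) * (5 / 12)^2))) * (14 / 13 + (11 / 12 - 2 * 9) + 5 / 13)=1130768 / 663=1705.53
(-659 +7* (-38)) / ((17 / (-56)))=51800 / 17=3047.06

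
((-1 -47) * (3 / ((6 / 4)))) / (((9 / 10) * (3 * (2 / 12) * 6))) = -320 / 9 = -35.56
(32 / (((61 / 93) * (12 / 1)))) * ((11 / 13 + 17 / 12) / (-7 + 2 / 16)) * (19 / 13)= -3326672 / 1700985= -1.96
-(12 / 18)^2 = -4 / 9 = -0.44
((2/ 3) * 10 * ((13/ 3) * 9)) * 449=116740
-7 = -7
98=98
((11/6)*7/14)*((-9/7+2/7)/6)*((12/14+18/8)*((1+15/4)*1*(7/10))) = -6061/3840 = -1.58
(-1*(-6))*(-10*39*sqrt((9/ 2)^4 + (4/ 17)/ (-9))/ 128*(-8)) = 195*sqrt(17064073)/ 272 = 2961.47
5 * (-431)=-2155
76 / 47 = 1.62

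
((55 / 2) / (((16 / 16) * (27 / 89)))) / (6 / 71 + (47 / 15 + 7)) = 1737725 / 195876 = 8.87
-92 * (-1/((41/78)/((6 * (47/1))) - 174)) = -2023632/3827263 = -0.53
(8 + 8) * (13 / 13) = 16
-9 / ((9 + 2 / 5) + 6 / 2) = -45 / 62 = -0.73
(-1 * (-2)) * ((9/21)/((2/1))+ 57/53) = 957/371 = 2.58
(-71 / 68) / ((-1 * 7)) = 71 / 476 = 0.15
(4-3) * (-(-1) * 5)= 5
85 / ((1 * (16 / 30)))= 1275 / 8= 159.38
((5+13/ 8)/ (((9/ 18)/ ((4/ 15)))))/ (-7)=-53/ 105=-0.50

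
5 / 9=0.56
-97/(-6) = 97/6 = 16.17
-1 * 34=-34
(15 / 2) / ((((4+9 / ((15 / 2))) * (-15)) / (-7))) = 35 / 52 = 0.67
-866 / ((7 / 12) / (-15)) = 22268.57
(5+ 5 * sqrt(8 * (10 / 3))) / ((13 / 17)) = 85 / 13+ 340 * sqrt(15) / 39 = 40.30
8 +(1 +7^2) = 58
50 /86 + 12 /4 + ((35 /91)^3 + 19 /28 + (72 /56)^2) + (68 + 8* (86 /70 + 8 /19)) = 153330965773 /1759050020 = 87.17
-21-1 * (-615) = 594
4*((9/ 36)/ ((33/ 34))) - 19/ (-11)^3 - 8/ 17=38963/ 67881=0.57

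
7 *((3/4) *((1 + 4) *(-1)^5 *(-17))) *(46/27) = 13685/18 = 760.28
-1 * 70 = -70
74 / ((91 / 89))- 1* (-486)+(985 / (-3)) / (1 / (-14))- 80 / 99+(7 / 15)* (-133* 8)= 209806046 / 45045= 4657.70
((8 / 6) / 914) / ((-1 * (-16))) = 0.00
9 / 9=1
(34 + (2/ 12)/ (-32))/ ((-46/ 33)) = -71797/ 2944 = -24.39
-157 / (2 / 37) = -2904.50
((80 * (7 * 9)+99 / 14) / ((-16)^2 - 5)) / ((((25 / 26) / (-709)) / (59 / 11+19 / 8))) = -443510786043 / 3865400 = -114738.65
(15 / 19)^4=50625 / 130321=0.39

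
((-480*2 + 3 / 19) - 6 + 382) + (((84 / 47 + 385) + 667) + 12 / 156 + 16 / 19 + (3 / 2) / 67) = 38553365 / 81874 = 470.89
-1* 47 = -47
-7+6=-1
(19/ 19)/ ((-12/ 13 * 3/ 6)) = -13/ 6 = -2.17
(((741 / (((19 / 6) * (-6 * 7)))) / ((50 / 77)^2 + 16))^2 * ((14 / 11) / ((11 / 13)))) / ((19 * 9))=91182091 / 90057610712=0.00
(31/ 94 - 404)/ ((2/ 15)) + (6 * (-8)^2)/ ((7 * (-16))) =-3988737/ 1316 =-3030.96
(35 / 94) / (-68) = -35 / 6392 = -0.01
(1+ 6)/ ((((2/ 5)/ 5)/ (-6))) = -525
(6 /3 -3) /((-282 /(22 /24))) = 11 /3384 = 0.00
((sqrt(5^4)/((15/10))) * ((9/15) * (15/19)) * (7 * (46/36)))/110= 0.64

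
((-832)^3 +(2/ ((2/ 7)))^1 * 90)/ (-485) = 575929738/ 485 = 1187484.00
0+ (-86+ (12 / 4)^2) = -77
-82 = -82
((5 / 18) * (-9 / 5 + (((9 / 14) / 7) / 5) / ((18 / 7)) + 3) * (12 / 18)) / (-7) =-169 / 5292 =-0.03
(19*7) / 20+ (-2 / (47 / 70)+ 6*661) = 3731491 / 940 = 3969.67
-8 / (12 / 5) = -3.33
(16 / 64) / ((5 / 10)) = 1 / 2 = 0.50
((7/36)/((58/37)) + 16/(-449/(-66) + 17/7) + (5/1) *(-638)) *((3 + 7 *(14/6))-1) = -312305748359/5343192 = -58449.28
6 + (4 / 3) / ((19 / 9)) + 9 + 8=449 / 19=23.63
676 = 676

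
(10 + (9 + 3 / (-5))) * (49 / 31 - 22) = -58236 / 155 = -375.72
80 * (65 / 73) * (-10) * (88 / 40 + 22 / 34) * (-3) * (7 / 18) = 8808800 / 3723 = 2366.05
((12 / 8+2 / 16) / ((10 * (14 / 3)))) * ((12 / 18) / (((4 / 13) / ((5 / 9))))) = 169 / 4032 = 0.04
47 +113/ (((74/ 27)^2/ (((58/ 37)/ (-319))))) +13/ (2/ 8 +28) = 5967036257/ 125923358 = 47.39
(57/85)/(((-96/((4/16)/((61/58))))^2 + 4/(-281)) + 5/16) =71841584/17473781273475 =0.00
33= 33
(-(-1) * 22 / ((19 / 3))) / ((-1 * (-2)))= 33 / 19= 1.74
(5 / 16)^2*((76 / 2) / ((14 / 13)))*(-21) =-18525 / 256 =-72.36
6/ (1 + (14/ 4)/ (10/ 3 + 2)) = 192/ 53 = 3.62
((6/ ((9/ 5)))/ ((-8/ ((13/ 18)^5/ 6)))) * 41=-76115065/ 136048896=-0.56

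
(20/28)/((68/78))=195/238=0.82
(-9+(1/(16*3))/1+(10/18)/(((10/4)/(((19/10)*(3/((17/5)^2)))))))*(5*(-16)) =205065/289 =709.57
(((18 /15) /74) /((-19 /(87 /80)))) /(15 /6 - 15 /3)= 261 /703000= 0.00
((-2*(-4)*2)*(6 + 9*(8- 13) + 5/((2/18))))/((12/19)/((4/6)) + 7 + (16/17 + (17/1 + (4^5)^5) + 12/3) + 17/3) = 93024/1090997009730537109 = 0.00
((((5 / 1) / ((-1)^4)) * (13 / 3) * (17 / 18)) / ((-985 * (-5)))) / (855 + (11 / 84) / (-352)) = 99008 / 20373888735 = 0.00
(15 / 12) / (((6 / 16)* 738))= 5 / 1107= 0.00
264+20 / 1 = 284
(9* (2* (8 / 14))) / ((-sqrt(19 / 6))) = -72* sqrt(114) / 133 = -5.78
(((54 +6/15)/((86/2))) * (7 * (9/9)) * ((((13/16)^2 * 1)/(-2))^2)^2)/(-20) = -97071955799/18468359372800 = -0.01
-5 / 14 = -0.36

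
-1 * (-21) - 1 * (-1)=22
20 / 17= 1.18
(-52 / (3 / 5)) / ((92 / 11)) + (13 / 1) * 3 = 1976 / 69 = 28.64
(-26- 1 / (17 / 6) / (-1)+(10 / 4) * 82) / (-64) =-3049 / 1088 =-2.80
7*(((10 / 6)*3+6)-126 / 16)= 175 / 8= 21.88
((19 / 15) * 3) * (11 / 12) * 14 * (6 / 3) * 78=38038 / 5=7607.60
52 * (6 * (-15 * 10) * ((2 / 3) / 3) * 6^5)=-80870400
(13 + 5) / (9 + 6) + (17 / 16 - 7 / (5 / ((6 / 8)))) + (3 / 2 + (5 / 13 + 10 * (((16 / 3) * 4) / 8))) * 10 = 286.73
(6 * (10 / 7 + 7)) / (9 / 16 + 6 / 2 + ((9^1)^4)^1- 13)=5664 / 733775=0.01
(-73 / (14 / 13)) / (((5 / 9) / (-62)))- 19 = 264106 / 35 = 7545.89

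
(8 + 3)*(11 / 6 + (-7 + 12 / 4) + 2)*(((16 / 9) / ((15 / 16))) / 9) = -1408 / 3645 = -0.39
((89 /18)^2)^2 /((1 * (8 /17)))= 1066618097 /839808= 1270.07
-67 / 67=-1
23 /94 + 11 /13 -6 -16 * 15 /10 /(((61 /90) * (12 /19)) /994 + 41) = -19496696527 /3548386166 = -5.49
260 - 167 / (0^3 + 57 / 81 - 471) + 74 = 334.36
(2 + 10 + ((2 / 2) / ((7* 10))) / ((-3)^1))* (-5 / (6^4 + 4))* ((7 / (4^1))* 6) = -2519 / 5200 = -0.48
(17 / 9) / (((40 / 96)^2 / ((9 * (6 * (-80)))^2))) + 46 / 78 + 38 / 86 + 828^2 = 341659397522 / 1677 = 203732497.03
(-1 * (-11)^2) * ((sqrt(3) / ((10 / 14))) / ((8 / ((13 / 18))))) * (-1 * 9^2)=99099 * sqrt(3) / 80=2145.56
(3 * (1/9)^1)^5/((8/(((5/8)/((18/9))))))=5/31104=0.00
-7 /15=-0.47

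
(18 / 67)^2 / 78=54 / 58357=0.00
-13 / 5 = -2.60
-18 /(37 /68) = -1224 /37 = -33.08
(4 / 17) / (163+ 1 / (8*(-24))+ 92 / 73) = 56064 / 39137383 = 0.00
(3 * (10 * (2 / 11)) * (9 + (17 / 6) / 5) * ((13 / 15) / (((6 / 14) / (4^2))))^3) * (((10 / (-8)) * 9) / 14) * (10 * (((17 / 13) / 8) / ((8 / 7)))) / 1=-9050271776 / 4455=-2031486.37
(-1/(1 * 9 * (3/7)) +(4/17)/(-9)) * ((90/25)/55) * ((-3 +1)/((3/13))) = 6812/42075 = 0.16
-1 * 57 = -57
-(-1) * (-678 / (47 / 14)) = -9492 / 47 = -201.96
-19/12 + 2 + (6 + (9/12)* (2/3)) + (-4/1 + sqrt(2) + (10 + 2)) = sqrt(2) + 179/12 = 16.33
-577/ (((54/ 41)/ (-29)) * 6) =686053/ 324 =2117.45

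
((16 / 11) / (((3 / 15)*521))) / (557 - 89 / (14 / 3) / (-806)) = 180544 / 7204388521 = 0.00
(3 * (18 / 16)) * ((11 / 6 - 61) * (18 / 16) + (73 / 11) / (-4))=-324189 / 1408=-230.25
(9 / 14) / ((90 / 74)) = 37 / 70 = 0.53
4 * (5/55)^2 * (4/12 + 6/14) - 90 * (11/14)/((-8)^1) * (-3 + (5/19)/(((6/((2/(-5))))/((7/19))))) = -24354161/917301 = -26.55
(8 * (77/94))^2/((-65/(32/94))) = -1517824/6748495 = -0.22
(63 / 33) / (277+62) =7 / 1243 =0.01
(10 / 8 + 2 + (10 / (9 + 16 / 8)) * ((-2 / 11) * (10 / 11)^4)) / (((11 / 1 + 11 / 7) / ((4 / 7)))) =22230293 / 155897368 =0.14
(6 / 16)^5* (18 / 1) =2187 / 16384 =0.13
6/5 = 1.20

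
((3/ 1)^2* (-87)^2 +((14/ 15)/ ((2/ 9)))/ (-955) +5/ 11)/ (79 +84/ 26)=46515029197/ 56149225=828.42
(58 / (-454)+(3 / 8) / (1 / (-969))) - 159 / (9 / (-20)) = -55403 / 5448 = -10.17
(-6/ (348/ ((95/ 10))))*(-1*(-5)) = -95/ 116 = -0.82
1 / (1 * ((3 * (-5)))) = -1 / 15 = -0.07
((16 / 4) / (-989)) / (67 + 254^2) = -4 / 63872587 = -0.00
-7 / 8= -0.88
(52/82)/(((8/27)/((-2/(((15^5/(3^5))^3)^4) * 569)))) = -199719/71123662515049090870888903737068176269531250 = -0.00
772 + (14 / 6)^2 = 6997 / 9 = 777.44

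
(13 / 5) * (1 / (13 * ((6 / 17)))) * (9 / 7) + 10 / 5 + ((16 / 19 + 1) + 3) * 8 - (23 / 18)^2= 8582353 / 215460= 39.83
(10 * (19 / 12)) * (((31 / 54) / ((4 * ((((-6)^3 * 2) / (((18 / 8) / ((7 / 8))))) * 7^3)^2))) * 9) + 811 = 387784235513729 / 478155654144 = 811.00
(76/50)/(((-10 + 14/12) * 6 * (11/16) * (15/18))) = -3648/72875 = -0.05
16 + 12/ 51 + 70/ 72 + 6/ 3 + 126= 145.21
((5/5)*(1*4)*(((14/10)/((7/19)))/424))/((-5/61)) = -1159/2650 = -0.44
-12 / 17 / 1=-12 / 17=-0.71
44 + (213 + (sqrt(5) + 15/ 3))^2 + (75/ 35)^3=436 * sqrt(5) + 16320914/ 343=48557.77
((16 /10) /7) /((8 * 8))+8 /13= 2253 /3640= 0.62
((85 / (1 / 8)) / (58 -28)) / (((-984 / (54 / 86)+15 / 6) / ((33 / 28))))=-3366 / 197141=-0.02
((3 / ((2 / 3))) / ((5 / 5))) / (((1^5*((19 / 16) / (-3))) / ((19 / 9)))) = -24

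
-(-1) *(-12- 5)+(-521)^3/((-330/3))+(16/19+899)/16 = 21496611767/16720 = 1285682.52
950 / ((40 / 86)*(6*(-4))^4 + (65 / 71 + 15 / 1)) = 290035 / 47117051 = 0.01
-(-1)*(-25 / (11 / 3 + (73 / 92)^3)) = -58401600 / 9732619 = -6.00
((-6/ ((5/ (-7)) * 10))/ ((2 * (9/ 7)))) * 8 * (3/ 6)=98/ 75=1.31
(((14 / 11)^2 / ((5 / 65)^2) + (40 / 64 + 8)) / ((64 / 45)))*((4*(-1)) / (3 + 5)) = -12300345 / 123904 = -99.27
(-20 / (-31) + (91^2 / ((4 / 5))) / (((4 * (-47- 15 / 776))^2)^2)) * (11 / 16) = 71467158428266990 / 161123891143706051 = 0.44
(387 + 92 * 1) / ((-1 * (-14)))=479 / 14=34.21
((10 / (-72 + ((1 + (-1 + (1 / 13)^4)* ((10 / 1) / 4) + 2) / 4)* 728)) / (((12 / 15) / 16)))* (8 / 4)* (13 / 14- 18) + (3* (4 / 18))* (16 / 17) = -891081388 / 2485791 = -358.47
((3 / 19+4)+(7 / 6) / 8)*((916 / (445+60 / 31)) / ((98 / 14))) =5572715 / 4422516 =1.26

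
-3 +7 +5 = 9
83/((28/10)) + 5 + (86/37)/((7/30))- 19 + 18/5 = 75639/2590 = 29.20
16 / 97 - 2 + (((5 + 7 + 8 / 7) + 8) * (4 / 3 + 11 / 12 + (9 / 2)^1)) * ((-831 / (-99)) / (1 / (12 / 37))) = 386.68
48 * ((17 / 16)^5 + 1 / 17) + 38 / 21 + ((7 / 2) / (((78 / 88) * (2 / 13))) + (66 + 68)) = 5364680927 / 23396352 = 229.30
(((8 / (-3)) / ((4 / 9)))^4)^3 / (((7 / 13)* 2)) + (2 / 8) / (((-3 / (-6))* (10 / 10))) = 28298170375 / 14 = 2021297883.93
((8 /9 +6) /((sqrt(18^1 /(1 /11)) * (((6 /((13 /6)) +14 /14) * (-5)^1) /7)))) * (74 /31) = -962 * sqrt(22) /10395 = -0.43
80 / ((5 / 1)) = 16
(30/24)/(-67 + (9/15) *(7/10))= -125/6658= -0.02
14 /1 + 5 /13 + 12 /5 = 1091 /65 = 16.78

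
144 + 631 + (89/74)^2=4251821/5476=776.45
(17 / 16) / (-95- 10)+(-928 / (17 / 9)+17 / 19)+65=-230844211 / 542640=-425.41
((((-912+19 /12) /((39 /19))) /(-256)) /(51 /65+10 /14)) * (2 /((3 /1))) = 7265125 /9427968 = 0.77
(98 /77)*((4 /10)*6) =168 /55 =3.05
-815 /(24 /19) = -15485 /24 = -645.21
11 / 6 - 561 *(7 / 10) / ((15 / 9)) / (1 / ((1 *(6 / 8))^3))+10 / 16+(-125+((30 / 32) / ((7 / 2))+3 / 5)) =-14856307 / 67200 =-221.08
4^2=16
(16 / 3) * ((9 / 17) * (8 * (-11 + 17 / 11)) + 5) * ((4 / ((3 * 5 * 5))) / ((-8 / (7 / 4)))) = 91742 / 42075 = 2.18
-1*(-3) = 3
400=400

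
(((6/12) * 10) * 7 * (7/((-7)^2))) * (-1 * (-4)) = 20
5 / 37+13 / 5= 506 / 185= 2.74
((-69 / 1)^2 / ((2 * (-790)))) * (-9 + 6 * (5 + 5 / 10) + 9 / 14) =-328509 / 4424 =-74.26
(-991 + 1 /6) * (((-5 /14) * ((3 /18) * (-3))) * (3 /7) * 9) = -267525 /392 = -682.46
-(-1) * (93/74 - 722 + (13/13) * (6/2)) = -53113/74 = -717.74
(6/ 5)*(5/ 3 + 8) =58/ 5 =11.60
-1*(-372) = 372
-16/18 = -8/9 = -0.89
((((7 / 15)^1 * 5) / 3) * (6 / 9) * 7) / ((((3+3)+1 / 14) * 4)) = 343 / 2295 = 0.15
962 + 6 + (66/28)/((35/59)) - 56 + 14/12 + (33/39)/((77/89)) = 918.12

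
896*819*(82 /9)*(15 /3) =33429760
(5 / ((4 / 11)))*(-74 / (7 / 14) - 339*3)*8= -128150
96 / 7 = 13.71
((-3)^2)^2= 81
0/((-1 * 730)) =0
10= 10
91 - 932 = -841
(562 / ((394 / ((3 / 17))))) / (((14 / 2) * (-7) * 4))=-843 / 656404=-0.00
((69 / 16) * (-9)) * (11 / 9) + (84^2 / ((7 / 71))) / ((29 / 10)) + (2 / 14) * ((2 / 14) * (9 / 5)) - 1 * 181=24450.22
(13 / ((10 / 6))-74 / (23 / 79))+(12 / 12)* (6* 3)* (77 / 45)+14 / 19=-469419 / 2185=-214.84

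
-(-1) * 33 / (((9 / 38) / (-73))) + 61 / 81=-823817 / 81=-10170.58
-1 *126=-126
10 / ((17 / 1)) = 10 / 17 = 0.59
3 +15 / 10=9 / 2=4.50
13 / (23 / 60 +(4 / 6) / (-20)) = 260 / 7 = 37.14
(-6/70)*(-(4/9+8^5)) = 294916/105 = 2808.72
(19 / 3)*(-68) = -1292 / 3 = -430.67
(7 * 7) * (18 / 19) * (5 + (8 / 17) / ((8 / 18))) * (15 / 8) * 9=6132105 / 1292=4746.21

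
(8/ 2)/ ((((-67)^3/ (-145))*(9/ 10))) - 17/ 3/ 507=-4132771/ 457460523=-0.01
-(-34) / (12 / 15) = 85 / 2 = 42.50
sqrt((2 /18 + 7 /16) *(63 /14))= sqrt(158) /8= 1.57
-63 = -63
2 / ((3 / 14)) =28 / 3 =9.33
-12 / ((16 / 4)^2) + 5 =17 / 4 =4.25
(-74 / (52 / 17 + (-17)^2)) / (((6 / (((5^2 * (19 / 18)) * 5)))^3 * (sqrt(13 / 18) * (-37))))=45548046875 * sqrt(26) / 2710270368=85.69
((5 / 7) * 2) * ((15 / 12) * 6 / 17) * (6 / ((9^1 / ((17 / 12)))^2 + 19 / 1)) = 1530 / 24017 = 0.06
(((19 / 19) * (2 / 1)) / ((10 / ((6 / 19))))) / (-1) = -6 / 95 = -0.06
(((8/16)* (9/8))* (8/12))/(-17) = -3/136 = -0.02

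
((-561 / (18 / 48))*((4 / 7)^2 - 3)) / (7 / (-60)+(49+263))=11758560 / 916937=12.82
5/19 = 0.26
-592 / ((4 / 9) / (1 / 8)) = -333 / 2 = -166.50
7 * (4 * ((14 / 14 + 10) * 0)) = 0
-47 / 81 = -0.58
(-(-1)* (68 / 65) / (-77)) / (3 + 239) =-34 / 605605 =-0.00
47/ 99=0.47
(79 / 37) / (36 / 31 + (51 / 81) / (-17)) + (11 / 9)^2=9568820 / 2820177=3.39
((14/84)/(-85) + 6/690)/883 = 79/10357590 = 0.00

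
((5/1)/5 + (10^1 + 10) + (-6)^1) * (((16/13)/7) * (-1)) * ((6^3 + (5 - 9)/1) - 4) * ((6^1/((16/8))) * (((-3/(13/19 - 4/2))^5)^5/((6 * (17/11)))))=-333115853045310244078333228142766990256002288768/2113864638886298052966594696044921875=-157586179794.75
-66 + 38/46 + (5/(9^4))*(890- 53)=-360692/5589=-64.54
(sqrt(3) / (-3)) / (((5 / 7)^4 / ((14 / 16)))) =-16807 * sqrt(3) / 15000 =-1.94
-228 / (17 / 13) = -2964 / 17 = -174.35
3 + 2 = 5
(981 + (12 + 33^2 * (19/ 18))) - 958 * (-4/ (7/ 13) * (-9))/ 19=-326783/ 266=-1228.51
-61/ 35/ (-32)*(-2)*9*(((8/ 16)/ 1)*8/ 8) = -0.49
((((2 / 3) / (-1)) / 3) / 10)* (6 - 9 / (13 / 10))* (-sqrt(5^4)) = -20 / 39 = -0.51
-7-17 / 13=-108 / 13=-8.31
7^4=2401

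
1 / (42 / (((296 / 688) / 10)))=37 / 36120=0.00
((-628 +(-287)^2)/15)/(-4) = -27247/20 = -1362.35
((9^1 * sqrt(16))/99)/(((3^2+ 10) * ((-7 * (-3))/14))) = 8/627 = 0.01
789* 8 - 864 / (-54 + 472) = 1318776 / 209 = 6309.93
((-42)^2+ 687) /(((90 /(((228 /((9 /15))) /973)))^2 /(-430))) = -507291640 /25561683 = -19.85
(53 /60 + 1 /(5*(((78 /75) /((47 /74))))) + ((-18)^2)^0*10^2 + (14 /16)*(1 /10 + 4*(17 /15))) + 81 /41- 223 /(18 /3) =66138161 /946608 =69.87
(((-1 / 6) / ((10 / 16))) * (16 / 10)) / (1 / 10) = -64 / 15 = -4.27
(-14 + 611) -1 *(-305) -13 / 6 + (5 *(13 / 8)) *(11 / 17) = 905.09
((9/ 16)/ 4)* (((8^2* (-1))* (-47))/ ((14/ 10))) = 2115/ 7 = 302.14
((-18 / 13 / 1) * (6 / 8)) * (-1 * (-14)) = -189 / 13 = -14.54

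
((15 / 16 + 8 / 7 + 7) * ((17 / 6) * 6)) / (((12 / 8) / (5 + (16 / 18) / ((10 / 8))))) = 493697 / 840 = 587.73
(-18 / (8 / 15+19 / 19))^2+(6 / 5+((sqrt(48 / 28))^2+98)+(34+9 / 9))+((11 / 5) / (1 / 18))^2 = 170512177 / 92575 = 1841.88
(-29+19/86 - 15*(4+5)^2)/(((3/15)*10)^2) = -310.94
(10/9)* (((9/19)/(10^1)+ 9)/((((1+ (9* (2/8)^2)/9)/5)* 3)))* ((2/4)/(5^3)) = 1528/24225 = 0.06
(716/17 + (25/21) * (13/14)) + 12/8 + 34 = 196729/2499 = 78.72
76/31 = 2.45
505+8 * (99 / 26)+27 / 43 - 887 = -196159 / 559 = -350.91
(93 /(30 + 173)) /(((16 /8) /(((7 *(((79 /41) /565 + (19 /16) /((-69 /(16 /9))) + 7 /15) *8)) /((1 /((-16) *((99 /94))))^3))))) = -43273188646668288 /1604174883265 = -26975.36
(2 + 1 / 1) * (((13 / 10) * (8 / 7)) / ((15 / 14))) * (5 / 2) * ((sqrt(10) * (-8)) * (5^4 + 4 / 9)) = -2341664 * sqrt(10) / 45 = -164555.37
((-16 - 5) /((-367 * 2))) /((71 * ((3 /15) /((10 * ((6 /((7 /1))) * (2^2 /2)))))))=900 /26057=0.03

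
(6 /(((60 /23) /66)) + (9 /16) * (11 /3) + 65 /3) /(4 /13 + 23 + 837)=547651 /2684160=0.20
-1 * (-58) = 58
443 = 443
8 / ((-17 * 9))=-8 / 153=-0.05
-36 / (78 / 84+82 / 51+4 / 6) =-25704 / 2287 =-11.24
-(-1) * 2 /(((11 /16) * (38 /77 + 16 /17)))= 1904 /939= 2.03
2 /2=1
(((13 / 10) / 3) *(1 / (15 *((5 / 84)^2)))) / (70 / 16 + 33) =3136 / 14375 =0.22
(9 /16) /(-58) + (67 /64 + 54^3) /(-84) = -292256639 /155904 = -1874.59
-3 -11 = -14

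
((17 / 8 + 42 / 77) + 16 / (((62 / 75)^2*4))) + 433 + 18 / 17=636281467 / 1437656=442.58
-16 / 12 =-4 / 3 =-1.33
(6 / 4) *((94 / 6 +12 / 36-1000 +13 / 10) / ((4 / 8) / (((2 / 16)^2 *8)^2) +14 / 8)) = -9827 / 225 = -43.68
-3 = -3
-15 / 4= -3.75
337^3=38272753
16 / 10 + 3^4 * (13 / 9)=593 / 5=118.60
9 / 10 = 0.90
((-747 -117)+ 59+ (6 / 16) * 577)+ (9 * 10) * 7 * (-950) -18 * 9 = -4794005 / 8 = -599250.62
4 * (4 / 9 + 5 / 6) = 46 / 9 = 5.11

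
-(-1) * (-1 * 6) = -6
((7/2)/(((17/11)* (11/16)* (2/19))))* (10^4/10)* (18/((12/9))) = 7182000/17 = 422470.59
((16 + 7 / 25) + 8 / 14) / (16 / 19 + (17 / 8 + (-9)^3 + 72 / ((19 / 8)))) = -448248 / 18506075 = -0.02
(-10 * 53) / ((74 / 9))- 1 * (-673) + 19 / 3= 68251 / 111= 614.87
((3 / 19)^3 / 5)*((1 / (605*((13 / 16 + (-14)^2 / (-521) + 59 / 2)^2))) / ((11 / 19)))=208466688 / 83117873644027475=0.00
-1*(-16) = 16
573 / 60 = 191 / 20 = 9.55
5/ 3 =1.67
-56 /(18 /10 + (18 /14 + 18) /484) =-948640 /31167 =-30.44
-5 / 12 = -0.42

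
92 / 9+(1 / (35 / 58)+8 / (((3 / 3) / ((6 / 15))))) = 950 / 63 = 15.08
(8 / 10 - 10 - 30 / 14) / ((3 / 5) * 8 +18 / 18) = -397 / 203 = -1.96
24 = 24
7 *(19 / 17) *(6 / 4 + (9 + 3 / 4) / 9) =4123 / 204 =20.21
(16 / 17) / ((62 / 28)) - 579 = -304909 / 527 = -578.57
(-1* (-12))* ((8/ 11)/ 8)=1.09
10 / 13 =0.77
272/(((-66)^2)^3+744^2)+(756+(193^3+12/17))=631412387646763465/87820410024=7189813.71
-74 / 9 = -8.22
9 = 9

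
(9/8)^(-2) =64/81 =0.79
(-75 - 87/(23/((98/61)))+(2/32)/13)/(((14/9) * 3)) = -70976415/4085536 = -17.37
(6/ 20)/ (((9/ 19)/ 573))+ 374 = 7369/ 10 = 736.90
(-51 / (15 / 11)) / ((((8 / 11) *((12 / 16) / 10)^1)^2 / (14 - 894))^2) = -265025525600000 / 81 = -3271920069135.80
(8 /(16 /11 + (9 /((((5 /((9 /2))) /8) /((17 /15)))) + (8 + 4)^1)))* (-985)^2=266811875 /2987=89324.36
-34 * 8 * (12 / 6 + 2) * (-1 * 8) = 8704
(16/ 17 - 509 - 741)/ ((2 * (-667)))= 10617/ 11339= 0.94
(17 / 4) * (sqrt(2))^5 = 17 * sqrt(2) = 24.04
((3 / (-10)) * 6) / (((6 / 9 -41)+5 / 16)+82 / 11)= 4752 / 85975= 0.06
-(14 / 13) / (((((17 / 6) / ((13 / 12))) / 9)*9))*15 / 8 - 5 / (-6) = 0.06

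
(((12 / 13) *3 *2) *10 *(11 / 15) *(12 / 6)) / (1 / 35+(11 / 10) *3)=73920 / 3029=24.40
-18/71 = -0.25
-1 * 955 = -955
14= 14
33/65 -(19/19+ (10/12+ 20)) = -8317/390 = -21.33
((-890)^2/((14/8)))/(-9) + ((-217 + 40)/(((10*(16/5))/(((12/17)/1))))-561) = -435742501/8568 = -50856.97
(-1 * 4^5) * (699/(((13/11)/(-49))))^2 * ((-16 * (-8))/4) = -4651379953532928/169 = -27522958304928.57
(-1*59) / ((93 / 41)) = -2419 / 93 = -26.01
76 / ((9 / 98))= 7448 / 9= 827.56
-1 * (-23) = 23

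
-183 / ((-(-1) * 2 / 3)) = -549 / 2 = -274.50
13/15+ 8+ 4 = 193/15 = 12.87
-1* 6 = -6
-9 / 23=-0.39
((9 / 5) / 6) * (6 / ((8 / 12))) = 27 / 10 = 2.70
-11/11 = -1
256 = 256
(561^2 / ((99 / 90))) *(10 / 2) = 1430550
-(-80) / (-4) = -20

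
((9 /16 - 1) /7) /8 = -1 /128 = -0.01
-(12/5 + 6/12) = -29/10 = -2.90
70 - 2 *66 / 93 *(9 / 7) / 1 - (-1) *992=230058 / 217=1060.18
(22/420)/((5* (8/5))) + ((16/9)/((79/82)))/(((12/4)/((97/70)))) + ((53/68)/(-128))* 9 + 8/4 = 2.80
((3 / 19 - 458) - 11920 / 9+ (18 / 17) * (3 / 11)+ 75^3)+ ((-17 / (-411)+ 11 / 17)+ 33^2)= 1845137769115 / 4380849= 421182.69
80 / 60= 4 / 3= 1.33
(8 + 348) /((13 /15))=5340 /13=410.77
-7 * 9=-63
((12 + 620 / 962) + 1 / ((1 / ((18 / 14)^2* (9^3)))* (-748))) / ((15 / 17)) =38902979 / 3111108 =12.50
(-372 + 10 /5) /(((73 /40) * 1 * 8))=-1850 /73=-25.34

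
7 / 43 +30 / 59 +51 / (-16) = -102139 / 40592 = -2.52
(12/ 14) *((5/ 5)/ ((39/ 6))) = 12/ 91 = 0.13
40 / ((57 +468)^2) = 8 / 55125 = 0.00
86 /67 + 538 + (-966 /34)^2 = 26072511 /19363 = 1346.51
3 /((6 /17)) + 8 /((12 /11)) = 95 /6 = 15.83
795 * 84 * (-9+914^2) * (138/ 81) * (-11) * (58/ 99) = -16537788868720/ 27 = -612510698841.48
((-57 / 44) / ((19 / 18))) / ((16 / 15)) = -405 / 352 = -1.15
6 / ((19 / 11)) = 66 / 19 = 3.47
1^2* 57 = 57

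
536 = 536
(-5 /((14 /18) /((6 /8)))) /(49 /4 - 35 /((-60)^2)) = -24300 /61691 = -0.39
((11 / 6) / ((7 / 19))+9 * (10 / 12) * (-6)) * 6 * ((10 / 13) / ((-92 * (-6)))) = -8405 / 25116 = -0.33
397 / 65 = 6.11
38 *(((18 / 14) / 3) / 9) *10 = 380 / 21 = 18.10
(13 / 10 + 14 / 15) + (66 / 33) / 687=5121 / 2290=2.24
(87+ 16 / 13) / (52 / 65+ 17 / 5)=5735 / 273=21.01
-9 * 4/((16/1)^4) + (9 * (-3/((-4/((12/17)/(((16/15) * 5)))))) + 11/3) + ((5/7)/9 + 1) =98946649/17547264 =5.64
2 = 2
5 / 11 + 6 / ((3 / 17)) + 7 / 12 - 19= 2117 / 132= 16.04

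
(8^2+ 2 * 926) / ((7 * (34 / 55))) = 442.77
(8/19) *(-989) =-416.42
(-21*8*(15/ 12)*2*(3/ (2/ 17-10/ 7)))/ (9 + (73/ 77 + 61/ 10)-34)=-9621150/ 179699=-53.54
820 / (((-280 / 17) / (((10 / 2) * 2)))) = -3485 / 7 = -497.86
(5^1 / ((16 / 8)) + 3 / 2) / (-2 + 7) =4 / 5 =0.80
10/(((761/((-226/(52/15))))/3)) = -25425/9893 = -2.57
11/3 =3.67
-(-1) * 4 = 4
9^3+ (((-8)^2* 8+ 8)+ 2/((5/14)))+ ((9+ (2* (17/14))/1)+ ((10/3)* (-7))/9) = 1263.44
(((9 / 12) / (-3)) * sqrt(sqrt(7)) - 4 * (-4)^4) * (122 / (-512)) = 61 * 7^(1 / 4) / 1024 + 244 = 244.10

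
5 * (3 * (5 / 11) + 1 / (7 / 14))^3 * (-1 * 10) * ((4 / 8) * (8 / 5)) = -2026120 / 1331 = -1522.25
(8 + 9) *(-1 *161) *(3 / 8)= -8211 / 8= -1026.38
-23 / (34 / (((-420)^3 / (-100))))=-8520120 / 17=-501183.53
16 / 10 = 8 / 5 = 1.60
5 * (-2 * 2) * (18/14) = -180/7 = -25.71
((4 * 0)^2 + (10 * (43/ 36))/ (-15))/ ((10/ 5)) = -43/ 108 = -0.40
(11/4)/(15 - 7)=0.34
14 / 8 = 7 / 4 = 1.75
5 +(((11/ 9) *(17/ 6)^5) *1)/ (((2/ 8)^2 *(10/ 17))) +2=6077.26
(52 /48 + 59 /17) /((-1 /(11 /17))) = -10219 /3468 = -2.95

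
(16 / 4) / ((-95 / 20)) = -0.84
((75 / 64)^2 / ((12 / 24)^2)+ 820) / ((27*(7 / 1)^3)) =845305 / 9483264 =0.09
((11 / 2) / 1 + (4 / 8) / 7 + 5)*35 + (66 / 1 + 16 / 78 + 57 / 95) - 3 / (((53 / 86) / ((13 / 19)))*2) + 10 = 87409874 / 196365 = 445.14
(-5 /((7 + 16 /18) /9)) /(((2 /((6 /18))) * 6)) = -0.16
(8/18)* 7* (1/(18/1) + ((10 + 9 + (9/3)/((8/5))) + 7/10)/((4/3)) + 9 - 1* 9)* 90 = 163667/36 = 4546.31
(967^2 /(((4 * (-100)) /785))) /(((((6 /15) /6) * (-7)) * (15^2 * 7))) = 2496.75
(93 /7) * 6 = 558 /7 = 79.71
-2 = -2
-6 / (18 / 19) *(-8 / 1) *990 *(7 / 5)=70224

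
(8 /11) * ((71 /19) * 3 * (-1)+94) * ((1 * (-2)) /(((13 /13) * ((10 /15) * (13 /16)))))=-4224 /19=-222.32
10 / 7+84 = 598 / 7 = 85.43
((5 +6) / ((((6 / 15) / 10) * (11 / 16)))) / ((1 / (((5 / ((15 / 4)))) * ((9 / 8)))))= 600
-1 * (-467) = 467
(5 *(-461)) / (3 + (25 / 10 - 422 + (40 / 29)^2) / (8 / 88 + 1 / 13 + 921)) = -34047126418 / 37616759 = -905.11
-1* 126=-126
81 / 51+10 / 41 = 1277 / 697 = 1.83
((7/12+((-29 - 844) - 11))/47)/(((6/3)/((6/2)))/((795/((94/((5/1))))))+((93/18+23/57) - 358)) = 800640525/15011464514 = 0.05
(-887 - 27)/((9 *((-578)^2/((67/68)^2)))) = -2051473/6951619872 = -0.00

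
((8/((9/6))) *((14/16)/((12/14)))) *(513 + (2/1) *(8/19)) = 478387/171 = 2797.58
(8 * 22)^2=30976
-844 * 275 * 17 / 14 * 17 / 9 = -33538450 / 63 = -532356.35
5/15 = 1/3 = 0.33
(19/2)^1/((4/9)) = 171/8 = 21.38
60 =60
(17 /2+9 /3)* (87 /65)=2001 /130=15.39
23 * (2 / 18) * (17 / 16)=391 / 144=2.72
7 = 7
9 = 9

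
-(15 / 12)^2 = -25 / 16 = -1.56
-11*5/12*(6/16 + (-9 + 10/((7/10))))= -17435/672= -25.94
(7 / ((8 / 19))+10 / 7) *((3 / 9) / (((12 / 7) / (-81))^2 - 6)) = -1.00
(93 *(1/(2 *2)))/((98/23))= 2139/392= 5.46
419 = 419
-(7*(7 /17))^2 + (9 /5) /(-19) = -230696 /27455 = -8.40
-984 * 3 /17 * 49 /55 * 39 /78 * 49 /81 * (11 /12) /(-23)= 98441 /52785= 1.86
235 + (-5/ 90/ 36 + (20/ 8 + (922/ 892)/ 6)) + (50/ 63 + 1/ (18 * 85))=20503194941/ 85979880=238.47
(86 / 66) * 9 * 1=129 / 11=11.73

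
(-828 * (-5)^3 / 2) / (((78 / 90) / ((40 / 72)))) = 431250 / 13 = 33173.08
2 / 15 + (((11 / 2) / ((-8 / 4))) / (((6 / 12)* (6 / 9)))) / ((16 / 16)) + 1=-427 / 60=-7.12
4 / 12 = 1 / 3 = 0.33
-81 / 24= -27 / 8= -3.38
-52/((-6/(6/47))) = 52/47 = 1.11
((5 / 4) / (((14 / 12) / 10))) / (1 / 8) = 85.71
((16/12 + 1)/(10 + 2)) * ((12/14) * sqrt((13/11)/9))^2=13/693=0.02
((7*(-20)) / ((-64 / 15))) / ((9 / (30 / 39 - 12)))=-12775 / 312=-40.95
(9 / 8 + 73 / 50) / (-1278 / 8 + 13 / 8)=-47 / 2875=-0.02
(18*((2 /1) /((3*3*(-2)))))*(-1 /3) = 2 /3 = 0.67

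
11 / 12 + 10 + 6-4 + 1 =167 / 12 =13.92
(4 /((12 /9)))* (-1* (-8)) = 24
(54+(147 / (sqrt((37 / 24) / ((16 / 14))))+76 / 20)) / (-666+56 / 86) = -3612*sqrt(777) / 529285 - 12427 / 143050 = -0.28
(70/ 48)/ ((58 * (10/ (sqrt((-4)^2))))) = 7/ 696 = 0.01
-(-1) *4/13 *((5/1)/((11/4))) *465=37200/143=260.14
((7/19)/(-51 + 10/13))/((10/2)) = -91/62035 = -0.00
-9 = -9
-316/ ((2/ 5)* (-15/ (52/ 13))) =632/ 3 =210.67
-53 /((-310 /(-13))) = -689 /310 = -2.22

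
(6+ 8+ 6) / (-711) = -20 / 711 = -0.03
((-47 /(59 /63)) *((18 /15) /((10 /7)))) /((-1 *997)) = 62181 /1470575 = 0.04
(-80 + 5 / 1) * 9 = -675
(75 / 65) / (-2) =-15 / 26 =-0.58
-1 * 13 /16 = -13 /16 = -0.81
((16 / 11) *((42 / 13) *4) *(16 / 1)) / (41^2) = 43008 / 240383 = 0.18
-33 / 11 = -3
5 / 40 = 0.12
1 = 1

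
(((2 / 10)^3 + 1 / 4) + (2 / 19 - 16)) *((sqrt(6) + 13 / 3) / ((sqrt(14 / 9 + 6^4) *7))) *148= -71452069 *sqrt(11678) / 194146750 - 16488939 *sqrt(17517) / 97073375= -62.25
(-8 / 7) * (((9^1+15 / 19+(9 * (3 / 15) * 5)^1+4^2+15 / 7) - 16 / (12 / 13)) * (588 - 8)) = -36284800 / 2793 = -12991.34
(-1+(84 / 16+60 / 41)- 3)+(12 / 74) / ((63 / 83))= 372989 / 127428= 2.93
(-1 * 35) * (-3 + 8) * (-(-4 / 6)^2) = 700 / 9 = 77.78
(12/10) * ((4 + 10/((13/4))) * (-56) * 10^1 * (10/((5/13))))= -123648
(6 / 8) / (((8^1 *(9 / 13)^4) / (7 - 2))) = 142805 / 69984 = 2.04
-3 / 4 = -0.75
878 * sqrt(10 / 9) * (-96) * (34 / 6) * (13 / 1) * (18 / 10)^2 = -167648832 * sqrt(10) / 25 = -21206086.25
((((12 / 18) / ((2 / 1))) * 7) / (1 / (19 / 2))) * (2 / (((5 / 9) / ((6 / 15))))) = 798 / 25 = 31.92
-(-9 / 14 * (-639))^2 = -33074001 / 196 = -168744.90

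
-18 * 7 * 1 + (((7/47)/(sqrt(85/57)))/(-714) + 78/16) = -969/8 - sqrt(4845)/407490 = -121.13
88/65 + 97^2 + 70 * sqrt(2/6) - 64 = 70 * sqrt(3)/3 + 607513/65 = 9386.77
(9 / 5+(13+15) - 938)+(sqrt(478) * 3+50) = -4291 / 5+3 * sqrt(478) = -792.61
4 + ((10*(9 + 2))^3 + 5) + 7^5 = 1347816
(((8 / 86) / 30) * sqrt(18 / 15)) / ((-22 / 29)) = -29 * sqrt(30) / 35475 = -0.00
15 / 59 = 0.25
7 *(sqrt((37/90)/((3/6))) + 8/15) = 10.08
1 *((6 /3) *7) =14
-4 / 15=-0.27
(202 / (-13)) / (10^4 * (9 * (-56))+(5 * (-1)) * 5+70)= 202 / 65519415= 0.00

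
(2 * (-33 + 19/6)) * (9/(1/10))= -5370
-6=-6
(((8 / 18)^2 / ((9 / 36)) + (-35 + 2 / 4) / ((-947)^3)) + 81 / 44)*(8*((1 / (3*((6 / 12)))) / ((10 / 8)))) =127418897317264 / 11350602113895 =11.23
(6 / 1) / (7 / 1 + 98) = 2 / 35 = 0.06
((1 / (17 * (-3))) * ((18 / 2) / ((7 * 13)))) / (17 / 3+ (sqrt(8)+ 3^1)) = -0.00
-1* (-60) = 60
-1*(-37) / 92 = 37 / 92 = 0.40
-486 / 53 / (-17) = 0.54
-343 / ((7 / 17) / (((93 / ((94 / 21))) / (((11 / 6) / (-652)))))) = 3182116644 / 517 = 6154964.50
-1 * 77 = -77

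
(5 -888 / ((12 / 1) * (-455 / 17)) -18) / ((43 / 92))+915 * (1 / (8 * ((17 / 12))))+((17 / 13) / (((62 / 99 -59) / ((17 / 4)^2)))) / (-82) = 58.84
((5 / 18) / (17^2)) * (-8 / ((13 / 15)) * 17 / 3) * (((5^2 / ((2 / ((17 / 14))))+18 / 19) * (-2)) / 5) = 85790 / 264537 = 0.32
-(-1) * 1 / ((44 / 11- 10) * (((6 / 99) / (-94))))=517 / 2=258.50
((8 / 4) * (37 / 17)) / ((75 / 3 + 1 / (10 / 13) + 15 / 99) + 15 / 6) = 12210 / 81209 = 0.15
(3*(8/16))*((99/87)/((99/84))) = 42/29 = 1.45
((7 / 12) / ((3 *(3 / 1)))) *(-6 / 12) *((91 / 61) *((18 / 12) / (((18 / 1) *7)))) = -91 / 158112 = -0.00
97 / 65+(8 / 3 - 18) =-2699 / 195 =-13.84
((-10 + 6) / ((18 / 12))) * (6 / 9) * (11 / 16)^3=-1331 / 2304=-0.58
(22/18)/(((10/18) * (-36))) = -11/180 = -0.06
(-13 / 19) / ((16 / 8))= -13 / 38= -0.34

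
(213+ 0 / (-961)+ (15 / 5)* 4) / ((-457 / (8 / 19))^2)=14400 / 75394489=0.00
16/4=4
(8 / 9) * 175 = 1400 / 9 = 155.56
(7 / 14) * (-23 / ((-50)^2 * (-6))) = 23 / 30000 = 0.00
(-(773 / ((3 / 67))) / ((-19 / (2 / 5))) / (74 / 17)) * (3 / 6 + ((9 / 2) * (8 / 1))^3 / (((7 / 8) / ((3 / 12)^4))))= 69555313 / 3990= 17432.41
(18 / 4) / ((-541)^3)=-9 / 316680842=-0.00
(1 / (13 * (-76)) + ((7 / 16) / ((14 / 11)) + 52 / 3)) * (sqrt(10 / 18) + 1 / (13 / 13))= 419135 * sqrt(5) / 71136 + 419135 / 23712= 30.85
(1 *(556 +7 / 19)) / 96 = 10571 / 1824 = 5.80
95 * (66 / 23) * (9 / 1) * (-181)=-10213830 / 23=-444079.57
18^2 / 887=324 / 887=0.37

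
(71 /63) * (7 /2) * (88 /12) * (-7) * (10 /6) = -337.47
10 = 10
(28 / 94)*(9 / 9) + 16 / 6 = 418 / 141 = 2.96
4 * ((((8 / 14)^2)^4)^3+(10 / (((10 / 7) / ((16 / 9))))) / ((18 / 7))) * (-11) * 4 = -13217576328115306049465728 / 15518079741825879566481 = -851.75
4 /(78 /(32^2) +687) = 2048 /351783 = 0.01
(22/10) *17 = 187/5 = 37.40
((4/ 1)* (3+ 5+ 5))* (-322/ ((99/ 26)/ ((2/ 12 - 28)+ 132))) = -136045000/ 297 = -458063.97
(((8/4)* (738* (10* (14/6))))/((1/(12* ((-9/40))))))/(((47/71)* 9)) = -733572/47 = -15607.91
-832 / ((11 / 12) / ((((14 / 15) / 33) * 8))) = -372736 / 1815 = -205.36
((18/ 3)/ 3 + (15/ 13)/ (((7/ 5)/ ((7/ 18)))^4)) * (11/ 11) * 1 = 912917/ 454896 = 2.01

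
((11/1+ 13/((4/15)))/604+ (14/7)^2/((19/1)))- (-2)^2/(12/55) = -2482105/137712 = -18.02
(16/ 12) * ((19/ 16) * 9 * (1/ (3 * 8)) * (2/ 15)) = 19/ 240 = 0.08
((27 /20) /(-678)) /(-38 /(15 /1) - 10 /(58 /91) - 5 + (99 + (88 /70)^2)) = -191835 /7452907768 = -0.00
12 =12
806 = 806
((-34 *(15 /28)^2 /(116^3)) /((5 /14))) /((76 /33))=-25245 /3321586688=-0.00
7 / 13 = 0.54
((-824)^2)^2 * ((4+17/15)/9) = 35497647460352/135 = 262945536743.35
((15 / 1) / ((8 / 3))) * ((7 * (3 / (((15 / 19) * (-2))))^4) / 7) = 1172889 / 16000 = 73.31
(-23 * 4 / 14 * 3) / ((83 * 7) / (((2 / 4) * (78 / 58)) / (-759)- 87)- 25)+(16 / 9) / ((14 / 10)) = 59517902 / 31454787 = 1.89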